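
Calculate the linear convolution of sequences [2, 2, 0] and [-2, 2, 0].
y[0] = 2×-2 = -4; y[1] = 2×2 + 2×-2 = 0; y[2] = 2×0 + 2×2 + 0×-2 = 4; y[3] = 2×0 + 0×2 = 0; y[4] = 0×0 = 0

[-4, 0, 4, 0, 0]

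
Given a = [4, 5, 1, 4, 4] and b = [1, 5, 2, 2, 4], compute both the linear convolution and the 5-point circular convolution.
Linear: y_lin[0] = 4×1 = 4; y_lin[1] = 4×5 + 5×1 = 25; y_lin[2] = 4×2 + 5×5 + 1×1 = 34; y_lin[3] = 4×2 + 5×2 + 1×5 + 4×1 = 27; y_lin[4] = 4×4 + 5×2 + 1×2 + 4×5 + 4×1 = 52; y_lin[5] = 5×4 + 1×2 + 4×2 + 4×5 = 50; y_lin[6] = 1×4 + 4×2 + 4×2 = 20; y_lin[7] = 4×4 + 4×2 = 24; y_lin[8] = 4×4 = 16 → [4, 25, 34, 27, 52, 50, 20, 24, 16]. Circular (length 5): y[0] = 4×1 + 5×4 + 1×2 + 4×2 + 4×5 = 54; y[1] = 4×5 + 5×1 + 1×4 + 4×2 + 4×2 = 45; y[2] = 4×2 + 5×5 + 1×1 + 4×4 + 4×2 = 58; y[3] = 4×2 + 5×2 + 1×5 + 4×1 + 4×4 = 43; y[4] = 4×4 + 5×2 + 1×2 + 4×5 + 4×1 = 52 → [54, 45, 58, 43, 52]

Linear: [4, 25, 34, 27, 52, 50, 20, 24, 16], Circular: [54, 45, 58, 43, 52]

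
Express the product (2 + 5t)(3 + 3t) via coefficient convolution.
Ascending coefficients: a = [2, 5], b = [3, 3]. c[0] = 2×3 = 6; c[1] = 2×3 + 5×3 = 21; c[2] = 5×3 = 15. Result coefficients: [6, 21, 15] → 6 + 21t + 15t^2

6 + 21t + 15t^2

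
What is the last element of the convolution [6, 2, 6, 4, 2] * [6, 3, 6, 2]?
Use y[k] = Σ_i a[i]·b[k-i] at k=7. y[7] = 2×2 = 4

4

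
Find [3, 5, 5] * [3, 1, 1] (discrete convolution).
y[0] = 3×3 = 9; y[1] = 3×1 + 5×3 = 18; y[2] = 3×1 + 5×1 + 5×3 = 23; y[3] = 5×1 + 5×1 = 10; y[4] = 5×1 = 5

[9, 18, 23, 10, 5]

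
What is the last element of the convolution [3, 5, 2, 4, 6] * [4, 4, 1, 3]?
Use y[k] = Σ_i a[i]·b[k-i] at k=7. y[7] = 6×3 = 18

18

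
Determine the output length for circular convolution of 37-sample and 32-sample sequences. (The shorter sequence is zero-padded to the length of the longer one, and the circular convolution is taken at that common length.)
Circular convolution (zero-padding the shorter input) has length max(m, n) = max(37, 32) = 37

37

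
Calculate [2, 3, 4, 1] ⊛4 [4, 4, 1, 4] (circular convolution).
Use y[k] = Σ_j s[j]·t[(k-j) mod 4]. y[0] = 2×4 + 3×4 + 4×1 + 1×4 = 28; y[1] = 2×4 + 3×4 + 4×4 + 1×1 = 37; y[2] = 2×1 + 3×4 + 4×4 + 1×4 = 34; y[3] = 2×4 + 3×1 + 4×4 + 1×4 = 31. Result: [28, 37, 34, 31]

[28, 37, 34, 31]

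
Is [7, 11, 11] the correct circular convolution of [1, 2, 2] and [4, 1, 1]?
Recompute circular convolution of [1, 2, 2] and [4, 1, 1]: y[0] = 1×4 + 2×1 + 2×1 = 8; y[1] = 1×1 + 2×4 + 2×1 = 11; y[2] = 1×1 + 2×1 + 2×4 = 11 → [8, 11, 11]. Compare to given [7, 11, 11]: they differ at index 0: given 7, correct 8, so answer: No

No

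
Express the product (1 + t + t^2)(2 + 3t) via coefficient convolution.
Ascending coefficients: a = [1, 1, 1], b = [2, 3]. c[0] = 1×2 = 2; c[1] = 1×3 + 1×2 = 5; c[2] = 1×3 + 1×2 = 5; c[3] = 1×3 = 3. Result coefficients: [2, 5, 5, 3] → 2 + 5t + 5t^2 + 3t^3

2 + 5t + 5t^2 + 3t^3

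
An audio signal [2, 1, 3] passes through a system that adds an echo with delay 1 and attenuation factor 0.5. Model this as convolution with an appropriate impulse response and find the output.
Direct-path + delayed-attenuated-path model → impulse response h = [1, 0.5] (1 at lag 0, 0.5 at lag 1). Output y[n] = x[n] + 0.5·x[n - 1] (with x[n] = 0 outside 0..2): y[0] = 2 + 0.5×0 = 2; y[1] = 1 + 0.5×2 = 2.0; y[2] = 3 + 0.5×1 = 3.5; y[3] = 0 + 0.5×3 = 1.5. So y = [2, 2.0, 3.5, 1.5]

[2, 2.0, 3.5, 1.5]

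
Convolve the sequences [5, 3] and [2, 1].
y[0] = 5×2 = 10; y[1] = 5×1 + 3×2 = 11; y[2] = 3×1 = 3

[10, 11, 3]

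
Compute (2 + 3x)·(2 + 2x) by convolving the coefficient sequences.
Ascending coefficients: a = [2, 3], b = [2, 2]. c[0] = 2×2 = 4; c[1] = 2×2 + 3×2 = 10; c[2] = 3×2 = 6. Result coefficients: [4, 10, 6] → 4 + 10x + 6x^2

4 + 10x + 6x^2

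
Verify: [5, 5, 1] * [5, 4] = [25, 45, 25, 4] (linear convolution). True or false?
Recompute linear convolution of [5, 5, 1] and [5, 4]: y[0] = 5×5 = 25; y[1] = 5×4 + 5×5 = 45; y[2] = 5×4 + 1×5 = 25; y[3] = 1×4 = 4 → [25, 45, 25, 4]. Given [25, 45, 25, 4] matches, so answer: Yes

Yes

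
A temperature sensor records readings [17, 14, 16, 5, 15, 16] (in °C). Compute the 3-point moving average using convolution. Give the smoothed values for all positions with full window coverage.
3-point moving average kernel = [1, 1, 1]. Apply in 'valid' mode (full window coverage): avg[0] = (17 + 14 + 16) / 3 = 15.67; avg[1] = (14 + 16 + 5) / 3 = 11.67; avg[2] = (16 + 5 + 15) / 3 = 12.0; avg[3] = (5 + 15 + 16) / 3 = 12.0. Smoothed values: [15.67, 11.67, 12.0, 12.0]

[15.67, 11.67, 12.0, 12.0]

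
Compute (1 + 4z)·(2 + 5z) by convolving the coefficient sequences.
Ascending coefficients: a = [1, 4], b = [2, 5]. c[0] = 1×2 = 2; c[1] = 1×5 + 4×2 = 13; c[2] = 4×5 = 20. Result coefficients: [2, 13, 20] → 2 + 13z + 20z^2

2 + 13z + 20z^2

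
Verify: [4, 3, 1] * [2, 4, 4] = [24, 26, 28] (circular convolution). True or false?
Recompute circular convolution of [4, 3, 1] and [2, 4, 4]: y[0] = 4×2 + 3×4 + 1×4 = 24; y[1] = 4×4 + 3×2 + 1×4 = 26; y[2] = 4×4 + 3×4 + 1×2 = 30 → [24, 26, 30]. Compare to given [24, 26, 28]: they differ at index 2: given 28, correct 30, so answer: No

No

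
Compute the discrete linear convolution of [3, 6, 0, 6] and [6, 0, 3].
y[0] = 3×6 = 18; y[1] = 3×0 + 6×6 = 36; y[2] = 3×3 + 6×0 + 0×6 = 9; y[3] = 6×3 + 0×0 + 6×6 = 54; y[4] = 0×3 + 6×0 = 0; y[5] = 6×3 = 18

[18, 36, 9, 54, 0, 18]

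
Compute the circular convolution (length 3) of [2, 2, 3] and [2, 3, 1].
Use y[k] = Σ_j x[j]·h[(k-j) mod 3]. y[0] = 2×2 + 2×1 + 3×3 = 15; y[1] = 2×3 + 2×2 + 3×1 = 13; y[2] = 2×1 + 2×3 + 3×2 = 14. Result: [15, 13, 14]

[15, 13, 14]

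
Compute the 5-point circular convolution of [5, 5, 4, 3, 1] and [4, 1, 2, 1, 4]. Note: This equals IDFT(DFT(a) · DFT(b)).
Either evaluate y[k] = Σ_j a[j]·b[(k-j) mod 5] directly, or use IDFT(DFT(a) · DFT(b)). y[0] = 5×4 + 5×4 + 4×1 + 3×2 + 1×1 = 51; y[1] = 5×1 + 5×4 + 4×4 + 3×1 + 1×2 = 46; y[2] = 5×2 + 5×1 + 4×4 + 3×4 + 1×1 = 44; y[3] = 5×1 + 5×2 + 4×1 + 3×4 + 1×4 = 35; y[4] = 5×4 + 5×1 + 4×2 + 3×1 + 1×4 = 40. Result: [51, 46, 44, 35, 40]

[51, 46, 44, 35, 40]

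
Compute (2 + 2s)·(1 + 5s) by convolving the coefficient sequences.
Ascending coefficients: a = [2, 2], b = [1, 5]. c[0] = 2×1 = 2; c[1] = 2×5 + 2×1 = 12; c[2] = 2×5 = 10. Result coefficients: [2, 12, 10] → 2 + 12s + 10s^2

2 + 12s + 10s^2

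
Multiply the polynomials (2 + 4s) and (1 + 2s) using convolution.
Ascending coefficients: a = [2, 4], b = [1, 2]. c[0] = 2×1 = 2; c[1] = 2×2 + 4×1 = 8; c[2] = 4×2 = 8. Result coefficients: [2, 8, 8] → 2 + 8s + 8s^2

2 + 8s + 8s^2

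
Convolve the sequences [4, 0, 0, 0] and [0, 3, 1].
y[0] = 4×0 = 0; y[1] = 4×3 + 0×0 = 12; y[2] = 4×1 + 0×3 + 0×0 = 4; y[3] = 0×1 + 0×3 + 0×0 = 0; y[4] = 0×1 + 0×3 = 0; y[5] = 0×1 = 0

[0, 12, 4, 0, 0, 0]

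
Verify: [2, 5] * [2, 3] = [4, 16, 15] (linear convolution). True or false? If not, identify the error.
Recompute linear convolution of [2, 5] and [2, 3]: y[0] = 2×2 = 4; y[1] = 2×3 + 5×2 = 16; y[2] = 5×3 = 15 → [4, 16, 15]. Given [4, 16, 15] matches, so answer: Yes

Yes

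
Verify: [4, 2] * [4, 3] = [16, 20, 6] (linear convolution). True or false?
Recompute linear convolution of [4, 2] and [4, 3]: y[0] = 4×4 = 16; y[1] = 4×3 + 2×4 = 20; y[2] = 2×3 = 6 → [16, 20, 6]. Given [16, 20, 6] matches, so answer: Yes

Yes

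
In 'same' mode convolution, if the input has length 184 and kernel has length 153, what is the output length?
'Same' mode returns an output with the same length as the input: 184

184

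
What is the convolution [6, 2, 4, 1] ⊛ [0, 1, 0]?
y[0] = 6×0 = 0; y[1] = 6×1 + 2×0 = 6; y[2] = 6×0 + 2×1 + 4×0 = 2; y[3] = 2×0 + 4×1 + 1×0 = 4; y[4] = 4×0 + 1×1 = 1; y[5] = 1×0 = 0

[0, 6, 2, 4, 1, 0]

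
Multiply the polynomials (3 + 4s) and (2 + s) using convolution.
Ascending coefficients: a = [3, 4], b = [2, 1]. c[0] = 3×2 = 6; c[1] = 3×1 + 4×2 = 11; c[2] = 4×1 = 4. Result coefficients: [6, 11, 4] → 6 + 11s + 4s^2

6 + 11s + 4s^2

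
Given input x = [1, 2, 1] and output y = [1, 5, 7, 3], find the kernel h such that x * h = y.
Output length 4 = len(x) + len(h) - 1 ⇒ len(h) = 2. Solve h forward using h[k] = (y[k] - Σ_{i≥1} x[i]·h[k-i]) / x[0]: h[0] = y[0] / x[0] = 1 / 1 = 1; h[1] = (y[1] - 2×1) / x[0] = (5 - 2×1) / 1 = 3. So h = [1, 3]. Forward-check [1, 2, 1] * [1, 3]: y[0] = 1×1 = 1; y[1] = 1×3 + 2×1 = 5; y[2] = 2×3 + 1×1 = 7; y[3] = 1×3 = 3 → [1, 5, 7, 3] ✓

[1, 3]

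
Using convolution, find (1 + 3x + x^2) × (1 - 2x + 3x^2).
Ascending coefficients: a = [1, 3, 1], b = [1, -2, 3]. c[0] = 1×1 = 1; c[1] = 1×-2 + 3×1 = 1; c[2] = 1×3 + 3×-2 + 1×1 = -2; c[3] = 3×3 + 1×-2 = 7; c[4] = 1×3 = 3. Result coefficients: [1, 1, -2, 7, 3] → 1 + x - 2x^2 + 7x^3 + 3x^4

1 + x - 2x^2 + 7x^3 + 3x^4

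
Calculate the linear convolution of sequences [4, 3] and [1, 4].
y[0] = 4×1 = 4; y[1] = 4×4 + 3×1 = 19; y[2] = 3×4 = 12

[4, 19, 12]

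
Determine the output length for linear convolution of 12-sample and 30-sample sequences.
Linear/full convolution length: m + n - 1 = 12 + 30 - 1 = 41

41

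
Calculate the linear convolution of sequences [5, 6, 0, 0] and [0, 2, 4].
y[0] = 5×0 = 0; y[1] = 5×2 + 6×0 = 10; y[2] = 5×4 + 6×2 + 0×0 = 32; y[3] = 6×4 + 0×2 + 0×0 = 24; y[4] = 0×4 + 0×2 = 0; y[5] = 0×4 = 0

[0, 10, 32, 24, 0, 0]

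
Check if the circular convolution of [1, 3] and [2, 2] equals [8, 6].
Recompute circular convolution of [1, 3] and [2, 2]: y[0] = 1×2 + 3×2 = 8; y[1] = 1×2 + 3×2 = 8 → [8, 8]. Compare to given [8, 6]: they differ at index 1: given 6, correct 8, so answer: No

No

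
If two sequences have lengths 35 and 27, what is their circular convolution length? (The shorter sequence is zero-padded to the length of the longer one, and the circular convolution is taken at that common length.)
Circular convolution (zero-padding the shorter input) has length max(m, n) = max(35, 27) = 35

35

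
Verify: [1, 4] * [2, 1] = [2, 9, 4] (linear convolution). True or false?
Recompute linear convolution of [1, 4] and [2, 1]: y[0] = 1×2 = 2; y[1] = 1×1 + 4×2 = 9; y[2] = 4×1 = 4 → [2, 9, 4]. Given [2, 9, 4] matches, so answer: Yes

Yes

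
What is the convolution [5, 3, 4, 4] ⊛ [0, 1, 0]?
y[0] = 5×0 = 0; y[1] = 5×1 + 3×0 = 5; y[2] = 5×0 + 3×1 + 4×0 = 3; y[3] = 3×0 + 4×1 + 4×0 = 4; y[4] = 4×0 + 4×1 = 4; y[5] = 4×0 = 0

[0, 5, 3, 4, 4, 0]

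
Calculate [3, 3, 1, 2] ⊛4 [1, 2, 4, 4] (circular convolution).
Use y[k] = Σ_j f[j]·g[(k-j) mod 4]. y[0] = 3×1 + 3×4 + 1×4 + 2×2 = 23; y[1] = 3×2 + 3×1 + 1×4 + 2×4 = 21; y[2] = 3×4 + 3×2 + 1×1 + 2×4 = 27; y[3] = 3×4 + 3×4 + 1×2 + 2×1 = 28. Result: [23, 21, 27, 28]

[23, 21, 27, 28]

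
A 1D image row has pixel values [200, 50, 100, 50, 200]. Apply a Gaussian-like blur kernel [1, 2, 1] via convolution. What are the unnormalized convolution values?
Convolve image row [200, 50, 100, 50, 200] with kernel [1, 2, 1]: y[0] = 200×1 = 200; y[1] = 200×2 + 50×1 = 450; y[2] = 200×1 + 50×2 + 100×1 = 400; y[3] = 50×1 + 100×2 + 50×1 = 300; y[4] = 100×1 + 50×2 + 200×1 = 400; y[5] = 50×1 + 200×2 = 450; y[6] = 200×1 = 200 → [200, 450, 400, 300, 400, 450, 200]. Normalization factor = sum(kernel) = 4.

[200, 450, 400, 300, 400, 450, 200]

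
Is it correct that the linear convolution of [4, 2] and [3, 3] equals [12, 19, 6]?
Recompute linear convolution of [4, 2] and [3, 3]: y[0] = 4×3 = 12; y[1] = 4×3 + 2×3 = 18; y[2] = 2×3 = 6 → [12, 18, 6]. Compare to given [12, 19, 6]: they differ at index 1: given 19, correct 18, so answer: No

No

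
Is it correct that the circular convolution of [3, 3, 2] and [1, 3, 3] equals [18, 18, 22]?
Recompute circular convolution of [3, 3, 2] and [1, 3, 3]: y[0] = 3×1 + 3×3 + 2×3 = 18; y[1] = 3×3 + 3×1 + 2×3 = 18; y[2] = 3×3 + 3×3 + 2×1 = 20 → [18, 18, 20]. Compare to given [18, 18, 22]: they differ at index 2: given 22, correct 20, so answer: No

No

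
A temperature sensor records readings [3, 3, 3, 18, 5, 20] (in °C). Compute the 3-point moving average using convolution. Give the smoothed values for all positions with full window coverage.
3-point moving average kernel = [1, 1, 1]. Apply in 'valid' mode (full window coverage): avg[0] = (3 + 3 + 3) / 3 = 3.0; avg[1] = (3 + 3 + 18) / 3 = 8.0; avg[2] = (3 + 18 + 5) / 3 = 8.67; avg[3] = (18 + 5 + 20) / 3 = 14.33. Smoothed values: [3.0, 8.0, 8.67, 14.33]

[3.0, 8.0, 8.67, 14.33]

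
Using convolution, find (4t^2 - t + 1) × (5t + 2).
Ascending coefficients: a = [1, -1, 4], b = [2, 5]. c[0] = 1×2 = 2; c[1] = 1×5 + -1×2 = 3; c[2] = -1×5 + 4×2 = 3; c[3] = 4×5 = 20. Result coefficients: [2, 3, 3, 20] → 20t^3 + 3t^2 + 3t + 2

20t^3 + 3t^2 + 3t + 2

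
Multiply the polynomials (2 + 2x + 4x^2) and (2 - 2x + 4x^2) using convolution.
Ascending coefficients: a = [2, 2, 4], b = [2, -2, 4]. c[0] = 2×2 = 4; c[1] = 2×-2 + 2×2 = 0; c[2] = 2×4 + 2×-2 + 4×2 = 12; c[3] = 2×4 + 4×-2 = 0; c[4] = 4×4 = 16. Result coefficients: [4, 0, 12, 0, 16] → 4 + 12x^2 + 16x^4

4 + 12x^2 + 16x^4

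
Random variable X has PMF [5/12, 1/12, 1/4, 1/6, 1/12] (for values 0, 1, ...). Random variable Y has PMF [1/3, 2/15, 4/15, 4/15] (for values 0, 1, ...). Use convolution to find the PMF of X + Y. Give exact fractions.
P(X+Y=k) = Σ_i P(X=i)·P(Y=k-i) — a convolution of [5/12, 1/12, 1/4, 1/6, 1/12] and [1/3, 2/15, 4/15, 4/15]. P(X+Y=0) = (5/12)×(1/3) = 5/36; P(X+Y=1) = (5/12)×(2/15) + (1/12)×(1/3) = 1/18 + 1/36 = 1/12; P(X+Y=2) = (5/12)×(4/15) + (1/12)×(2/15) + (1/4)×(1/3) = 1/9 + 1/90 + 1/12 = 37/180; P(X+Y=3) = (5/12)×(4/15) + (1/12)×(4/15) + (1/4)×(2/15) + (1/6)×(1/3) = 1/9 + 1/45 + 1/30 + 1/18 = 2/9; P(X+Y=4) = (1/12)×(4/15) + (1/4)×(4/15) + (1/6)×(2/15) + (1/12)×(1/3) = 1/45 + 1/15 + 1/45 + 1/36 = 5/36; P(X+Y=5) = (1/4)×(4/15) + (1/6)×(4/15) + (1/12)×(2/15) = 1/15 + 2/45 + 1/90 = 11/90; P(X+Y=6) = (1/6)×(4/15) + (1/12)×(4/15) = 2/45 + 1/45 = 1/15; P(X+Y=7) = (1/12)×(4/15) = 1/45. PMF: [5/36, 1/12, 37/180, 2/9, 5/36, 11/90, 1/15, 1/45] (sums to 1 ✓)

[5/36, 1/12, 37/180, 2/9, 5/36, 11/90, 1/15, 1/45]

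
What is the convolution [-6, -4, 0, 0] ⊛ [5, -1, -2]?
y[0] = -6×5 = -30; y[1] = -6×-1 + -4×5 = -14; y[2] = -6×-2 + -4×-1 + 0×5 = 16; y[3] = -4×-2 + 0×-1 + 0×5 = 8; y[4] = 0×-2 + 0×-1 = 0; y[5] = 0×-2 = 0

[-30, -14, 16, 8, 0, 0]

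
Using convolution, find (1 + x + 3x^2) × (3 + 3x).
Ascending coefficients: a = [1, 1, 3], b = [3, 3]. c[0] = 1×3 = 3; c[1] = 1×3 + 1×3 = 6; c[2] = 1×3 + 3×3 = 12; c[3] = 3×3 = 9. Result coefficients: [3, 6, 12, 9] → 3 + 6x + 12x^2 + 9x^3

3 + 6x + 12x^2 + 9x^3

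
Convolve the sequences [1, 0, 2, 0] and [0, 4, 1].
y[0] = 1×0 = 0; y[1] = 1×4 + 0×0 = 4; y[2] = 1×1 + 0×4 + 2×0 = 1; y[3] = 0×1 + 2×4 + 0×0 = 8; y[4] = 2×1 + 0×4 = 2; y[5] = 0×1 = 0

[0, 4, 1, 8, 2, 0]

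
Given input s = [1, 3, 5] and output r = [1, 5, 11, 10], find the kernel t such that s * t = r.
Output length 4 = len(s) + len(t) - 1 ⇒ len(t) = 2. Solve t forward using t[k] = (r[k] - Σ_{i≥1} s[i]·t[k-i]) / s[0]: t[0] = r[0] / s[0] = 1 / 1 = 1; t[1] = (r[1] - 3×1) / s[0] = (5 - 3×1) / 1 = 2. So t = [1, 2]. Forward-check [1, 3, 5] * [1, 2]: r[0] = 1×1 = 1; r[1] = 1×2 + 3×1 = 5; r[2] = 3×2 + 5×1 = 11; r[3] = 5×2 = 10 → [1, 5, 11, 10] ✓

[1, 2]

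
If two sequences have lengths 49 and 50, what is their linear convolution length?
Linear/full convolution length: m + n - 1 = 49 + 50 - 1 = 98

98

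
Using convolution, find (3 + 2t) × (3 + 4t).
Ascending coefficients: a = [3, 2], b = [3, 4]. c[0] = 3×3 = 9; c[1] = 3×4 + 2×3 = 18; c[2] = 2×4 = 8. Result coefficients: [9, 18, 8] → 9 + 18t + 8t^2

9 + 18t + 8t^2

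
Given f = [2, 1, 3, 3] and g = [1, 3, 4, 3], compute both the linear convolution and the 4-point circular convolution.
Linear: y_lin[0] = 2×1 = 2; y_lin[1] = 2×3 + 1×1 = 7; y_lin[2] = 2×4 + 1×3 + 3×1 = 14; y_lin[3] = 2×3 + 1×4 + 3×3 + 3×1 = 22; y_lin[4] = 1×3 + 3×4 + 3×3 = 24; y_lin[5] = 3×3 + 3×4 = 21; y_lin[6] = 3×3 = 9 → [2, 7, 14, 22, 24, 21, 9]. Circular (length 4): y[0] = 2×1 + 1×3 + 3×4 + 3×3 = 26; y[1] = 2×3 + 1×1 + 3×3 + 3×4 = 28; y[2] = 2×4 + 1×3 + 3×1 + 3×3 = 23; y[3] = 2×3 + 1×4 + 3×3 + 3×1 = 22 → [26, 28, 23, 22]

Linear: [2, 7, 14, 22, 24, 21, 9], Circular: [26, 28, 23, 22]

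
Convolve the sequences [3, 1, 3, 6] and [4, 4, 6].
y[0] = 3×4 = 12; y[1] = 3×4 + 1×4 = 16; y[2] = 3×6 + 1×4 + 3×4 = 34; y[3] = 1×6 + 3×4 + 6×4 = 42; y[4] = 3×6 + 6×4 = 42; y[5] = 6×6 = 36

[12, 16, 34, 42, 42, 36]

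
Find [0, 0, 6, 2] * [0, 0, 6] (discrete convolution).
y[0] = 0×0 = 0; y[1] = 0×0 + 0×0 = 0; y[2] = 0×6 + 0×0 + 6×0 = 0; y[3] = 0×6 + 6×0 + 2×0 = 0; y[4] = 6×6 + 2×0 = 36; y[5] = 2×6 = 12

[0, 0, 0, 0, 36, 12]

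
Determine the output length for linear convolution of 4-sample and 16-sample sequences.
Linear/full convolution length: m + n - 1 = 4 + 16 - 1 = 19

19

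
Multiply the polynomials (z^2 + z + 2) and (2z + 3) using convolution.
Ascending coefficients: a = [2, 1, 1], b = [3, 2]. c[0] = 2×3 = 6; c[1] = 2×2 + 1×3 = 7; c[2] = 1×2 + 1×3 = 5; c[3] = 1×2 = 2. Result coefficients: [6, 7, 5, 2] → 2z^3 + 5z^2 + 7z + 6

2z^3 + 5z^2 + 7z + 6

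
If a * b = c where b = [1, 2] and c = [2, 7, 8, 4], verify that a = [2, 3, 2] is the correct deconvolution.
Forward-compute [2, 3, 2] * [1, 2]: c[0] = 2×1 = 2; c[1] = 2×2 + 3×1 = 7; c[2] = 3×2 + 2×1 = 8; c[3] = 2×2 = 4 → [2, 7, 8, 4]. Matches given c = [2, 7, 8, 4], so verified.

Verified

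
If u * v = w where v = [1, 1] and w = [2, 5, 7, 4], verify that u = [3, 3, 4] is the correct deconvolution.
Forward-compute [3, 3, 4] * [1, 1]: w[0] = 3×1 = 3; w[1] = 3×1 + 3×1 = 6; w[2] = 3×1 + 4×1 = 7; w[3] = 4×1 = 4 → [3, 6, 7, 4]. Does not match given w = [2, 5, 7, 4].

Not verified. [3, 3, 4] * [1, 1] = [3, 6, 7, 4], which differs from [2, 5, 7, 4] at index 0.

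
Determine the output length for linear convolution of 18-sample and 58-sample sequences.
Linear/full convolution length: m + n - 1 = 18 + 58 - 1 = 75

75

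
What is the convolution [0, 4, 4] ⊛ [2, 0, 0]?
y[0] = 0×2 = 0; y[1] = 0×0 + 4×2 = 8; y[2] = 0×0 + 4×0 + 4×2 = 8; y[3] = 4×0 + 4×0 = 0; y[4] = 4×0 = 0

[0, 8, 8, 0, 0]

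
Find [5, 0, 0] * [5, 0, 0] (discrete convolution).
y[0] = 5×5 = 25; y[1] = 5×0 + 0×5 = 0; y[2] = 5×0 + 0×0 + 0×5 = 0; y[3] = 0×0 + 0×0 = 0; y[4] = 0×0 = 0

[25, 0, 0, 0, 0]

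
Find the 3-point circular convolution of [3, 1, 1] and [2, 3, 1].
Use y[k] = Σ_j x[j]·h[(k-j) mod 3]. y[0] = 3×2 + 1×1 + 1×3 = 10; y[1] = 3×3 + 1×2 + 1×1 = 12; y[2] = 3×1 + 1×3 + 1×2 = 8. Result: [10, 12, 8]

[10, 12, 8]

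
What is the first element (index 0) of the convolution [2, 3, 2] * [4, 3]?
Use y[k] = Σ_i a[i]·b[k-i] at k=0. y[0] = 2×4 = 8

8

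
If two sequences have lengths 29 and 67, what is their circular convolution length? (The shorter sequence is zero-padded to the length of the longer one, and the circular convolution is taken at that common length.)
Circular convolution (zero-padding the shorter input) has length max(m, n) = max(29, 67) = 67

67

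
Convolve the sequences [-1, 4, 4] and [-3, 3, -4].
y[0] = -1×-3 = 3; y[1] = -1×3 + 4×-3 = -15; y[2] = -1×-4 + 4×3 + 4×-3 = 4; y[3] = 4×-4 + 4×3 = -4; y[4] = 4×-4 = -16

[3, -15, 4, -4, -16]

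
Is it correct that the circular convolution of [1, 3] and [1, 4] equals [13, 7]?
Recompute circular convolution of [1, 3] and [1, 4]: y[0] = 1×1 + 3×4 = 13; y[1] = 1×4 + 3×1 = 7 → [13, 7]. Given [13, 7] matches, so answer: Yes

Yes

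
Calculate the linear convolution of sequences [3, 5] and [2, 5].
y[0] = 3×2 = 6; y[1] = 3×5 + 5×2 = 25; y[2] = 5×5 = 25

[6, 25, 25]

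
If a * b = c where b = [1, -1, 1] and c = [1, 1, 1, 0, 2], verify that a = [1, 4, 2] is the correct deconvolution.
Forward-compute [1, 4, 2] * [1, -1, 1]: c[0] = 1×1 = 1; c[1] = 1×-1 + 4×1 = 3; c[2] = 1×1 + 4×-1 + 2×1 = -1; c[3] = 4×1 + 2×-1 = 2; c[4] = 2×1 = 2 → [1, 3, -1, 2, 2]. Does not match given c = [1, 1, 1, 0, 2].

Not verified. [1, 4, 2] * [1, -1, 1] = [1, 3, -1, 2, 2], which differs from [1, 1, 1, 0, 2] at index 1.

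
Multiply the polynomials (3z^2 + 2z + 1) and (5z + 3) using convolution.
Ascending coefficients: a = [1, 2, 3], b = [3, 5]. c[0] = 1×3 = 3; c[1] = 1×5 + 2×3 = 11; c[2] = 2×5 + 3×3 = 19; c[3] = 3×5 = 15. Result coefficients: [3, 11, 19, 15] → 15z^3 + 19z^2 + 11z + 3

15z^3 + 19z^2 + 11z + 3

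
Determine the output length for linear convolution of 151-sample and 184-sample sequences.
Linear/full convolution length: m + n - 1 = 151 + 184 - 1 = 334

334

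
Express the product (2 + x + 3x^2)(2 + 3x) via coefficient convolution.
Ascending coefficients: a = [2, 1, 3], b = [2, 3]. c[0] = 2×2 = 4; c[1] = 2×3 + 1×2 = 8; c[2] = 1×3 + 3×2 = 9; c[3] = 3×3 = 9. Result coefficients: [4, 8, 9, 9] → 4 + 8x + 9x^2 + 9x^3

4 + 8x + 9x^2 + 9x^3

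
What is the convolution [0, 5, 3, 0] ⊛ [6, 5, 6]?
y[0] = 0×6 = 0; y[1] = 0×5 + 5×6 = 30; y[2] = 0×6 + 5×5 + 3×6 = 43; y[3] = 5×6 + 3×5 + 0×6 = 45; y[4] = 3×6 + 0×5 = 18; y[5] = 0×6 = 0

[0, 30, 43, 45, 18, 0]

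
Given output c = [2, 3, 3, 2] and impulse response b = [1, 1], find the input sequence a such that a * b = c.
Deconvolve c=[2, 3, 3, 2] by b=[1, 1]. Since b[0]=1, solve forward: a[0] = c[0] / 1 = 2; a[1] = (c[1] - 2×1) / 1 = 1; a[2] = (c[2] - 1×1) / 1 = 2. So a = [2, 1, 2]. Check by forward convolution: c[0] = 2×1 = 2; c[1] = 2×1 + 1×1 = 3; c[2] = 1×1 + 2×1 = 3; c[3] = 2×1 = 2

[2, 1, 2]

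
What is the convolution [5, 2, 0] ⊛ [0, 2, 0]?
y[0] = 5×0 = 0; y[1] = 5×2 + 2×0 = 10; y[2] = 5×0 + 2×2 + 0×0 = 4; y[3] = 2×0 + 0×2 = 0; y[4] = 0×0 = 0

[0, 10, 4, 0, 0]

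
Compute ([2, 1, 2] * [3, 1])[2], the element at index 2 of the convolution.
Use y[k] = Σ_i a[i]·b[k-i] at k=2. y[2] = 1×1 + 2×3 = 7

7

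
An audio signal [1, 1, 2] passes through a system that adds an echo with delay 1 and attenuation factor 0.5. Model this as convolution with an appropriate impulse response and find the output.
Direct-path + delayed-attenuated-path model → impulse response h = [1, 0.5] (1 at lag 0, 0.5 at lag 1). Output y[n] = x[n] + 0.5·x[n - 1] (with x[n] = 0 outside 0..2): y[0] = 1 + 0.5×0 = 1; y[1] = 1 + 0.5×1 = 1.5; y[2] = 2 + 0.5×1 = 2.5; y[3] = 0 + 0.5×2 = 1.0. So y = [1, 1.5, 2.5, 1.0]

[1, 1.5, 2.5, 1.0]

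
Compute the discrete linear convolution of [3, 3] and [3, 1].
y[0] = 3×3 = 9; y[1] = 3×1 + 3×3 = 12; y[2] = 3×1 = 3

[9, 12, 3]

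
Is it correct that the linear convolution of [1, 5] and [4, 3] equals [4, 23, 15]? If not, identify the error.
Recompute linear convolution of [1, 5] and [4, 3]: y[0] = 1×4 = 4; y[1] = 1×3 + 5×4 = 23; y[2] = 5×3 = 15 → [4, 23, 15]. Given [4, 23, 15] matches, so answer: Yes

Yes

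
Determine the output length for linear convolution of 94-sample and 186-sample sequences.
Linear/full convolution length: m + n - 1 = 94 + 186 - 1 = 279

279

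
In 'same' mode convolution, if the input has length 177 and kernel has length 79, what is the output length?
'Same' mode returns an output with the same length as the input: 177

177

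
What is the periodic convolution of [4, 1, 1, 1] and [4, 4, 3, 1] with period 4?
Use y[k] = Σ_j f[j]·g[(k-j) mod 4]. y[0] = 4×4 + 1×1 + 1×3 + 1×4 = 24; y[1] = 4×4 + 1×4 + 1×1 + 1×3 = 24; y[2] = 4×3 + 1×4 + 1×4 + 1×1 = 21; y[3] = 4×1 + 1×3 + 1×4 + 1×4 = 15. Result: [24, 24, 21, 15]

[24, 24, 21, 15]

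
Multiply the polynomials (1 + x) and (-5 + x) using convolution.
Ascending coefficients: a = [1, 1], b = [-5, 1]. c[0] = 1×-5 = -5; c[1] = 1×1 + 1×-5 = -4; c[2] = 1×1 = 1. Result coefficients: [-5, -4, 1] → -5 - 4x + x^2

-5 - 4x + x^2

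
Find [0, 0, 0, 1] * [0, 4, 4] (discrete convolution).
y[0] = 0×0 = 0; y[1] = 0×4 + 0×0 = 0; y[2] = 0×4 + 0×4 + 0×0 = 0; y[3] = 0×4 + 0×4 + 1×0 = 0; y[4] = 0×4 + 1×4 = 4; y[5] = 1×4 = 4

[0, 0, 0, 0, 4, 4]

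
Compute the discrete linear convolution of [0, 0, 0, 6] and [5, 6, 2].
y[0] = 0×5 = 0; y[1] = 0×6 + 0×5 = 0; y[2] = 0×2 + 0×6 + 0×5 = 0; y[3] = 0×2 + 0×6 + 6×5 = 30; y[4] = 0×2 + 6×6 = 36; y[5] = 6×2 = 12

[0, 0, 0, 30, 36, 12]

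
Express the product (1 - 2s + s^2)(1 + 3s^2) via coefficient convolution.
Ascending coefficients: a = [1, -2, 1], b = [1, 0, 3]. c[0] = 1×1 = 1; c[1] = 1×0 + -2×1 = -2; c[2] = 1×3 + -2×0 + 1×1 = 4; c[3] = -2×3 + 1×0 = -6; c[4] = 1×3 = 3. Result coefficients: [1, -2, 4, -6, 3] → 1 - 2s + 4s^2 - 6s^3 + 3s^4

1 - 2s + 4s^2 - 6s^3 + 3s^4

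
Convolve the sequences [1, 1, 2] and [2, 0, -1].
y[0] = 1×2 = 2; y[1] = 1×0 + 1×2 = 2; y[2] = 1×-1 + 1×0 + 2×2 = 3; y[3] = 1×-1 + 2×0 = -1; y[4] = 2×-1 = -2

[2, 2, 3, -1, -2]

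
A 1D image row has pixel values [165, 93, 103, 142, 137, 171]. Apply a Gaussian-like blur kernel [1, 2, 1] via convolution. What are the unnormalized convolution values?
Convolve image row [165, 93, 103, 142, 137, 171] with kernel [1, 2, 1]: y[0] = 165×1 = 165; y[1] = 165×2 + 93×1 = 423; y[2] = 165×1 + 93×2 + 103×1 = 454; y[3] = 93×1 + 103×2 + 142×1 = 441; y[4] = 103×1 + 142×2 + 137×1 = 524; y[5] = 142×1 + 137×2 + 171×1 = 587; y[6] = 137×1 + 171×2 = 479; y[7] = 171×1 = 171 → [165, 423, 454, 441, 524, 587, 479, 171]. Normalization factor = sum(kernel) = 4.

[165, 423, 454, 441, 524, 587, 479, 171]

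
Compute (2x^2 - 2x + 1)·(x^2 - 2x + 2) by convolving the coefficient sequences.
Ascending coefficients: a = [1, -2, 2], b = [2, -2, 1]. c[0] = 1×2 = 2; c[1] = 1×-2 + -2×2 = -6; c[2] = 1×1 + -2×-2 + 2×2 = 9; c[3] = -2×1 + 2×-2 = -6; c[4] = 2×1 = 2. Result coefficients: [2, -6, 9, -6, 2] → 2x^4 - 6x^3 + 9x^2 - 6x + 2

2x^4 - 6x^3 + 9x^2 - 6x + 2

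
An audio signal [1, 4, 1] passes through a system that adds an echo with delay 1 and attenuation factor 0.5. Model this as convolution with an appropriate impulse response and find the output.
Direct-path + delayed-attenuated-path model → impulse response h = [1, 0.5] (1 at lag 0, 0.5 at lag 1). Output y[n] = x[n] + 0.5·x[n - 1] (with x[n] = 0 outside 0..2): y[0] = 1 + 0.5×0 = 1; y[1] = 4 + 0.5×1 = 4.5; y[2] = 1 + 0.5×4 = 3.0; y[3] = 0 + 0.5×1 = 0.5. So y = [1, 4.5, 3.0, 0.5]

[1, 4.5, 3.0, 0.5]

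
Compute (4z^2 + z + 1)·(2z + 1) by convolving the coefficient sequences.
Ascending coefficients: a = [1, 1, 4], b = [1, 2]. c[0] = 1×1 = 1; c[1] = 1×2 + 1×1 = 3; c[2] = 1×2 + 4×1 = 6; c[3] = 4×2 = 8. Result coefficients: [1, 3, 6, 8] → 8z^3 + 6z^2 + 3z + 1

8z^3 + 6z^2 + 3z + 1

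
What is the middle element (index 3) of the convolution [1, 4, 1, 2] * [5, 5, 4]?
Use y[k] = Σ_i a[i]·b[k-i] at k=3. y[3] = 4×4 + 1×5 + 2×5 = 31

31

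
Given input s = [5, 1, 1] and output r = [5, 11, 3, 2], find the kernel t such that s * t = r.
Output length 4 = len(s) + len(t) - 1 ⇒ len(t) = 2. Solve t forward using t[k] = (r[k] - Σ_{i≥1} s[i]·t[k-i]) / s[0]: t[0] = r[0] / s[0] = 5 / 5 = 1; t[1] = (r[1] - 1×1) / s[0] = (11 - 1×1) / 5 = 2. So t = [1, 2]. Forward-check [5, 1, 1] * [1, 2]: r[0] = 5×1 = 5; r[1] = 5×2 + 1×1 = 11; r[2] = 1×2 + 1×1 = 3; r[3] = 1×2 = 2 → [5, 11, 3, 2] ✓

[1, 2]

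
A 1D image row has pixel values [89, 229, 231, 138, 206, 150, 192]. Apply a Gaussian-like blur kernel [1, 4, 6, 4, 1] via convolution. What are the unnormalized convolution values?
Convolve image row [89, 229, 231, 138, 206, 150, 192] with kernel [1, 4, 6, 4, 1]: y[0] = 89×1 = 89; y[1] = 89×4 + 229×1 = 585; y[2] = 89×6 + 229×4 + 231×1 = 1681; y[3] = 89×4 + 229×6 + 231×4 + 138×1 = 2792; y[4] = 89×1 + 229×4 + 231×6 + 138×4 + 206×1 = 3149; y[5] = 229×1 + 231×4 + 138×6 + 206×4 + 150×1 = 2955; y[6] = 231×1 + 138×4 + 206×6 + 150×4 + 192×1 = 2811; y[7] = 138×1 + 206×4 + 150×6 + 192×4 = 2630; y[8] = 206×1 + 150×4 + 192×6 = 1958; y[9] = 150×1 + 192×4 = 918; y[10] = 192×1 = 192 → [89, 585, 1681, 2792, 3149, 2955, 2811, 2630, 1958, 918, 192]. Normalization factor = sum(kernel) = 16.

[89, 585, 1681, 2792, 3149, 2955, 2811, 2630, 1958, 918, 192]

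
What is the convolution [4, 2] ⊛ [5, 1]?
y[0] = 4×5 = 20; y[1] = 4×1 + 2×5 = 14; y[2] = 2×1 = 2

[20, 14, 2]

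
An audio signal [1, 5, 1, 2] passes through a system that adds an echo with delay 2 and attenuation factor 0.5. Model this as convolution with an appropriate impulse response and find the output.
Direct-path + delayed-attenuated-path model → impulse response h = [1, 0, 0.5] (1 at lag 0, 0.5 at lag 2). Output y[n] = x[n] + 0.5·x[n - 2] (with x[n] = 0 outside 0..3): y[0] = 1 + 0.5×0 = 1; y[1] = 5 + 0.5×0 = 5; y[2] = 1 + 0.5×1 = 1.5; y[3] = 2 + 0.5×5 = 4.5; y[4] = 0 + 0.5×1 = 0.5; y[5] = 0 + 0.5×2 = 1.0. So y = [1, 5, 1.5, 4.5, 0.5, 1.0]

[1, 5, 1.5, 4.5, 0.5, 1.0]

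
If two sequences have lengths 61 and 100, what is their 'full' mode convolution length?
Linear/full convolution length: m + n - 1 = 61 + 100 - 1 = 160

160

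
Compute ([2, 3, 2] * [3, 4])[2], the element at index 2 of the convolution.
Use y[k] = Σ_i a[i]·b[k-i] at k=2. y[2] = 3×4 + 2×3 = 18

18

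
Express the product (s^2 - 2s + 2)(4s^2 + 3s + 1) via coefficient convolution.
Ascending coefficients: a = [2, -2, 1], b = [1, 3, 4]. c[0] = 2×1 = 2; c[1] = 2×3 + -2×1 = 4; c[2] = 2×4 + -2×3 + 1×1 = 3; c[3] = -2×4 + 1×3 = -5; c[4] = 1×4 = 4. Result coefficients: [2, 4, 3, -5, 4] → 4s^4 - 5s^3 + 3s^2 + 4s + 2

4s^4 - 5s^3 + 3s^2 + 4s + 2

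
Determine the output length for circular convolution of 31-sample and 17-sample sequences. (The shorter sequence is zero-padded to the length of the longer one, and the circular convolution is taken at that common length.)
Circular convolution (zero-padding the shorter input) has length max(m, n) = max(31, 17) = 31

31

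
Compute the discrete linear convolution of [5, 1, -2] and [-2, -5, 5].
y[0] = 5×-2 = -10; y[1] = 5×-5 + 1×-2 = -27; y[2] = 5×5 + 1×-5 + -2×-2 = 24; y[3] = 1×5 + -2×-5 = 15; y[4] = -2×5 = -10

[-10, -27, 24, 15, -10]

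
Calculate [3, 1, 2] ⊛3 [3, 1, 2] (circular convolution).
Use y[k] = Σ_j s[j]·t[(k-j) mod 3]. y[0] = 3×3 + 1×2 + 2×1 = 13; y[1] = 3×1 + 1×3 + 2×2 = 10; y[2] = 3×2 + 1×1 + 2×3 = 13. Result: [13, 10, 13]

[13, 10, 13]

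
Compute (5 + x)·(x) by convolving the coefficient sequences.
Ascending coefficients: a = [5, 1], b = [0, 1]. c[0] = 5×0 = 0; c[1] = 5×1 + 1×0 = 5; c[2] = 1×1 = 1. Result coefficients: [0, 5, 1] → 5x + x^2

5x + x^2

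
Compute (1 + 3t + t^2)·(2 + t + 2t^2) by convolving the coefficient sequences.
Ascending coefficients: a = [1, 3, 1], b = [2, 1, 2]. c[0] = 1×2 = 2; c[1] = 1×1 + 3×2 = 7; c[2] = 1×2 + 3×1 + 1×2 = 7; c[3] = 3×2 + 1×1 = 7; c[4] = 1×2 = 2. Result coefficients: [2, 7, 7, 7, 2] → 2 + 7t + 7t^2 + 7t^3 + 2t^4

2 + 7t + 7t^2 + 7t^3 + 2t^4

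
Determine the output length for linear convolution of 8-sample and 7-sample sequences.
Linear/full convolution length: m + n - 1 = 8 + 7 - 1 = 14

14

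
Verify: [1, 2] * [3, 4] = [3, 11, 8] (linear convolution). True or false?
Recompute linear convolution of [1, 2] and [3, 4]: y[0] = 1×3 = 3; y[1] = 1×4 + 2×3 = 10; y[2] = 2×4 = 8 → [3, 10, 8]. Compare to given [3, 11, 8]: they differ at index 1: given 11, correct 10, so answer: No

No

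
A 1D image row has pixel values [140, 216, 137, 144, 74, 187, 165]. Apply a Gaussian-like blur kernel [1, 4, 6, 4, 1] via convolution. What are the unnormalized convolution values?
Convolve image row [140, 216, 137, 144, 74, 187, 165] with kernel [1, 4, 6, 4, 1]: y[0] = 140×1 = 140; y[1] = 140×4 + 216×1 = 776; y[2] = 140×6 + 216×4 + 137×1 = 1841; y[3] = 140×4 + 216×6 + 137×4 + 144×1 = 2548; y[4] = 140×1 + 216×4 + 137×6 + 144×4 + 74×1 = 2476; y[5] = 216×1 + 137×4 + 144×6 + 74×4 + 187×1 = 2111; y[6] = 137×1 + 144×4 + 74×6 + 187×4 + 165×1 = 2070; y[7] = 144×1 + 74×4 + 187×6 + 165×4 = 2222; y[8] = 74×1 + 187×4 + 165×6 = 1812; y[9] = 187×1 + 165×4 = 847; y[10] = 165×1 = 165 → [140, 776, 1841, 2548, 2476, 2111, 2070, 2222, 1812, 847, 165]. Normalization factor = sum(kernel) = 16.

[140, 776, 1841, 2548, 2476, 2111, 2070, 2222, 1812, 847, 165]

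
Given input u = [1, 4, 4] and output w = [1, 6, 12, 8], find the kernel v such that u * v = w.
Output length 4 = len(u) + len(v) - 1 ⇒ len(v) = 2. Solve v forward using v[k] = (w[k] - Σ_{i≥1} u[i]·v[k-i]) / u[0]: v[0] = w[0] / u[0] = 1 / 1 = 1; v[1] = (w[1] - 4×1) / u[0] = (6 - 4×1) / 1 = 2. So v = [1, 2]. Forward-check [1, 4, 4] * [1, 2]: w[0] = 1×1 = 1; w[1] = 1×2 + 4×1 = 6; w[2] = 4×2 + 4×1 = 12; w[3] = 4×2 = 8 → [1, 6, 12, 8] ✓

[1, 2]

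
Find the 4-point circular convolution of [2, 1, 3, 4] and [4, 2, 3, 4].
Use y[k] = Σ_j a[j]·b[(k-j) mod 4]. y[0] = 2×4 + 1×4 + 3×3 + 4×2 = 29; y[1] = 2×2 + 1×4 + 3×4 + 4×3 = 32; y[2] = 2×3 + 1×2 + 3×4 + 4×4 = 36; y[3] = 2×4 + 1×3 + 3×2 + 4×4 = 33. Result: [29, 32, 36, 33]

[29, 32, 36, 33]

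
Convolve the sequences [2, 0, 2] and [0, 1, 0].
y[0] = 2×0 = 0; y[1] = 2×1 + 0×0 = 2; y[2] = 2×0 + 0×1 + 2×0 = 0; y[3] = 0×0 + 2×1 = 2; y[4] = 2×0 = 0

[0, 2, 0, 2, 0]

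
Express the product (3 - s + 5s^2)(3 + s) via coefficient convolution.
Ascending coefficients: a = [3, -1, 5], b = [3, 1]. c[0] = 3×3 = 9; c[1] = 3×1 + -1×3 = 0; c[2] = -1×1 + 5×3 = 14; c[3] = 5×1 = 5. Result coefficients: [9, 0, 14, 5] → 9 + 14s^2 + 5s^3

9 + 14s^2 + 5s^3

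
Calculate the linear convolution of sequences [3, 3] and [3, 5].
y[0] = 3×3 = 9; y[1] = 3×5 + 3×3 = 24; y[2] = 3×5 = 15

[9, 24, 15]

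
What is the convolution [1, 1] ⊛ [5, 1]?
y[0] = 1×5 = 5; y[1] = 1×1 + 1×5 = 6; y[2] = 1×1 = 1

[5, 6, 1]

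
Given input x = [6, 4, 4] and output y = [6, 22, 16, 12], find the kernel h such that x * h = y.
Output length 4 = len(x) + len(h) - 1 ⇒ len(h) = 2. Solve h forward using h[k] = (y[k] - Σ_{i≥1} x[i]·h[k-i]) / x[0]: h[0] = y[0] / x[0] = 6 / 6 = 1; h[1] = (y[1] - 4×1) / x[0] = (22 - 4×1) / 6 = 3. So h = [1, 3]. Forward-check [6, 4, 4] * [1, 3]: y[0] = 6×1 = 6; y[1] = 6×3 + 4×1 = 22; y[2] = 4×3 + 4×1 = 16; y[3] = 4×3 = 12 → [6, 22, 16, 12] ✓

[1, 3]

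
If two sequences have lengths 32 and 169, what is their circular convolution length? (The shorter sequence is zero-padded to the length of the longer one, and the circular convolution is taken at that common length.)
Circular convolution (zero-padding the shorter input) has length max(m, n) = max(32, 169) = 169

169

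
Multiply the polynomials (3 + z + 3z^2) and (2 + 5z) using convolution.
Ascending coefficients: a = [3, 1, 3], b = [2, 5]. c[0] = 3×2 = 6; c[1] = 3×5 + 1×2 = 17; c[2] = 1×5 + 3×2 = 11; c[3] = 3×5 = 15. Result coefficients: [6, 17, 11, 15] → 6 + 17z + 11z^2 + 15z^3

6 + 17z + 11z^2 + 15z^3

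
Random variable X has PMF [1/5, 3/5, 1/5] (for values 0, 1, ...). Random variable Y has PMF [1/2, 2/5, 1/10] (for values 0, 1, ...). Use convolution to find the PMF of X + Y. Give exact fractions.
P(X+Y=k) = Σ_i P(X=i)·P(Y=k-i) — a convolution of [1/5, 3/5, 1/5] and [1/2, 2/5, 1/10]. P(X+Y=0) = (1/5)×(1/2) = 1/10; P(X+Y=1) = (1/5)×(2/5) + (3/5)×(1/2) = 2/25 + 3/10 = 19/50; P(X+Y=2) = (1/5)×(1/10) + (3/5)×(2/5) + (1/5)×(1/2) = 1/50 + 6/25 + 1/10 = 9/25; P(X+Y=3) = (3/5)×(1/10) + (1/5)×(2/5) = 3/50 + 2/25 = 7/50; P(X+Y=4) = (1/5)×(1/10) = 1/50. PMF: [1/10, 19/50, 9/25, 7/50, 1/50] (sums to 1 ✓)

[1/10, 19/50, 9/25, 7/50, 1/50]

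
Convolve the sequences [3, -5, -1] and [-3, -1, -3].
y[0] = 3×-3 = -9; y[1] = 3×-1 + -5×-3 = 12; y[2] = 3×-3 + -5×-1 + -1×-3 = -1; y[3] = -5×-3 + -1×-1 = 16; y[4] = -1×-3 = 3

[-9, 12, -1, 16, 3]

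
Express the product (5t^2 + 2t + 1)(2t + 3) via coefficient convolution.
Ascending coefficients: a = [1, 2, 5], b = [3, 2]. c[0] = 1×3 = 3; c[1] = 1×2 + 2×3 = 8; c[2] = 2×2 + 5×3 = 19; c[3] = 5×2 = 10. Result coefficients: [3, 8, 19, 10] → 10t^3 + 19t^2 + 8t + 3

10t^3 + 19t^2 + 8t + 3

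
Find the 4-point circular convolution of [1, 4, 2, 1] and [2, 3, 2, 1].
Use y[k] = Σ_j f[j]·g[(k-j) mod 4]. y[0] = 1×2 + 4×1 + 2×2 + 1×3 = 13; y[1] = 1×3 + 4×2 + 2×1 + 1×2 = 15; y[2] = 1×2 + 4×3 + 2×2 + 1×1 = 19; y[3] = 1×1 + 4×2 + 2×3 + 1×2 = 17. Result: [13, 15, 19, 17]

[13, 15, 19, 17]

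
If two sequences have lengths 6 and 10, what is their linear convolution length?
Linear/full convolution length: m + n - 1 = 6 + 10 - 1 = 15

15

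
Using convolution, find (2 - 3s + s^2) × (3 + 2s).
Ascending coefficients: a = [2, -3, 1], b = [3, 2]. c[0] = 2×3 = 6; c[1] = 2×2 + -3×3 = -5; c[2] = -3×2 + 1×3 = -3; c[3] = 1×2 = 2. Result coefficients: [6, -5, -3, 2] → 6 - 5s - 3s^2 + 2s^3

6 - 5s - 3s^2 + 2s^3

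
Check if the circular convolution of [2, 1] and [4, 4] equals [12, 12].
Recompute circular convolution of [2, 1] and [4, 4]: y[0] = 2×4 + 1×4 = 12; y[1] = 2×4 + 1×4 = 12 → [12, 12]. Given [12, 12] matches, so answer: Yes

Yes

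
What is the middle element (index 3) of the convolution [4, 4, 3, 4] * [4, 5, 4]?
Use y[k] = Σ_i a[i]·b[k-i] at k=3. y[3] = 4×4 + 3×5 + 4×4 = 47

47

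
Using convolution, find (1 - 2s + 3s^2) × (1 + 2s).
Ascending coefficients: a = [1, -2, 3], b = [1, 2]. c[0] = 1×1 = 1; c[1] = 1×2 + -2×1 = 0; c[2] = -2×2 + 3×1 = -1; c[3] = 3×2 = 6. Result coefficients: [1, 0, -1, 6] → 1 - s^2 + 6s^3

1 - s^2 + 6s^3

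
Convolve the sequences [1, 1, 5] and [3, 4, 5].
y[0] = 1×3 = 3; y[1] = 1×4 + 1×3 = 7; y[2] = 1×5 + 1×4 + 5×3 = 24; y[3] = 1×5 + 5×4 = 25; y[4] = 5×5 = 25

[3, 7, 24, 25, 25]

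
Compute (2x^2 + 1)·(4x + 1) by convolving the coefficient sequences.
Ascending coefficients: a = [1, 0, 2], b = [1, 4]. c[0] = 1×1 = 1; c[1] = 1×4 + 0×1 = 4; c[2] = 0×4 + 2×1 = 2; c[3] = 2×4 = 8. Result coefficients: [1, 4, 2, 8] → 8x^3 + 2x^2 + 4x + 1

8x^3 + 2x^2 + 4x + 1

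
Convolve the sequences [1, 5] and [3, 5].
y[0] = 1×3 = 3; y[1] = 1×5 + 5×3 = 20; y[2] = 5×5 = 25

[3, 20, 25]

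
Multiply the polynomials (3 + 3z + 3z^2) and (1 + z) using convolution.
Ascending coefficients: a = [3, 3, 3], b = [1, 1]. c[0] = 3×1 = 3; c[1] = 3×1 + 3×1 = 6; c[2] = 3×1 + 3×1 = 6; c[3] = 3×1 = 3. Result coefficients: [3, 6, 6, 3] → 3 + 6z + 6z^2 + 3z^3

3 + 6z + 6z^2 + 3z^3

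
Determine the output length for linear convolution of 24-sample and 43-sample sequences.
Linear/full convolution length: m + n - 1 = 24 + 43 - 1 = 66

66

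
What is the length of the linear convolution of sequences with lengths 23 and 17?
Linear/full convolution length: m + n - 1 = 23 + 17 - 1 = 39

39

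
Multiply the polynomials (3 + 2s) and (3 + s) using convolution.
Ascending coefficients: a = [3, 2], b = [3, 1]. c[0] = 3×3 = 9; c[1] = 3×1 + 2×3 = 9; c[2] = 2×1 = 2. Result coefficients: [9, 9, 2] → 9 + 9s + 2s^2

9 + 9s + 2s^2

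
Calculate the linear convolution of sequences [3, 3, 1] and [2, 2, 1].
y[0] = 3×2 = 6; y[1] = 3×2 + 3×2 = 12; y[2] = 3×1 + 3×2 + 1×2 = 11; y[3] = 3×1 + 1×2 = 5; y[4] = 1×1 = 1

[6, 12, 11, 5, 1]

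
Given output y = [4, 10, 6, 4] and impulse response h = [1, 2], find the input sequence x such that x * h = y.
Deconvolve y=[4, 10, 6, 4] by h=[1, 2]. Since h[0]=1, solve forward: x[0] = y[0] / 1 = 4; x[1] = (y[1] - 4×2) / 1 = 2; x[2] = (y[2] - 2×2) / 1 = 2. So x = [4, 2, 2]. Check by forward convolution: y[0] = 4×1 = 4; y[1] = 4×2 + 2×1 = 10; y[2] = 2×2 + 2×1 = 6; y[3] = 2×2 = 4

[4, 2, 2]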